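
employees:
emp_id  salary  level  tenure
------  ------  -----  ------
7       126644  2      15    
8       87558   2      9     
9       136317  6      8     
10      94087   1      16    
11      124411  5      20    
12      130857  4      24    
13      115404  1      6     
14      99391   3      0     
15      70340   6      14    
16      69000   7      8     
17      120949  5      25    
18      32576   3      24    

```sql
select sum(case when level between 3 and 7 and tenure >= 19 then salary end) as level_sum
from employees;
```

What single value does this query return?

emp_id=7: ✗
emp_id=8: ✗
emp_id=9: ✗
emp_id=10: ✗
emp_id=11: ✓ → 124411
emp_id=12: ✓ → 130857
emp_id=13: ✗
emp_id=14: ✗
emp_id=15: ✗
emp_id=16: ✗
emp_id=17: ✓ → 120949
emp_id=18: ✓ → 32576
level_sum = 124411 + 130857 + 120949 + 32576 = 408793

408793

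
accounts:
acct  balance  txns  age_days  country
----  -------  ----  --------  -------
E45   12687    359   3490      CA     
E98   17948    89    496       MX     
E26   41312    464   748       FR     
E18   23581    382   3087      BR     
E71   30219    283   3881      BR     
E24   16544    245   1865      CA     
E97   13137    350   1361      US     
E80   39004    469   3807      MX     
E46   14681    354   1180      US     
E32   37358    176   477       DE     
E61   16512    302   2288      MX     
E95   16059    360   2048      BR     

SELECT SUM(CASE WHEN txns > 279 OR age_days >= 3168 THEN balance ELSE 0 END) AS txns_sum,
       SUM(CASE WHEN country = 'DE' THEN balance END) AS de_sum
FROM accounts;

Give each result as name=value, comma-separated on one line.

[txns_sum: txns > 279 OR age_days >= 3168]
acct=E45: ✓ → 12687
acct=E98: ✗
acct=E26: ✓ → 41312
acct=E18: ✓ → 23581
acct=E71: ✓ → 30219
acct=E24: ✗
acct=E97: ✓ → 13137
acct=E80: ✓ → 39004
acct=E46: ✓ → 14681
acct=E32: ✗
acct=E61: ✓ → 16512
acct=E95: ✓ → 16059
txns_sum = 12687 + 41312 + 23581 + 30219 + 13137 + 39004 + 14681 + 16512 + 16059 = 207192
—
[de_sum: country = 'DE']
acct=E45: ✗
acct=E98: ✗
acct=E26: ✗
acct=E18: ✗
acct=E71: ✗
acct=E24: ✗
acct=E97: ✗
acct=E80: ✗
acct=E46: ✗
acct=E32: ✓ → 37358
acct=E61: ✗
acct=E95: ✗
de_sum = 37358

txns_sum=207192, de_sum=37358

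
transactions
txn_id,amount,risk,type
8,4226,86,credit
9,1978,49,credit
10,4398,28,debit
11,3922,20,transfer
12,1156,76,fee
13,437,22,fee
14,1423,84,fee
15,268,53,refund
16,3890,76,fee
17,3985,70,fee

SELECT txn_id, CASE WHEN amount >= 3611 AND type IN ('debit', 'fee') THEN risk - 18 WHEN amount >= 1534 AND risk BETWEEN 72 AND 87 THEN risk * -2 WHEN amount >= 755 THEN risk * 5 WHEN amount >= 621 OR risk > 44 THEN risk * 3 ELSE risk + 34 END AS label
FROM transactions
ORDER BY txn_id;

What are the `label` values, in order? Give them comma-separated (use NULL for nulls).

-172, 245, 10, 100, 380, 56, 420, 159, 58, 52

txn_id=8: amount >= 1534 AND risk BETWEEN 72 AND 87 → -172
txn_id=9: amount >= 755 → 245
txn_id=10: amount >= 3611 AND type IN ('debit', 'fee') → 10
txn_id=11: amount >= 755 → 100
txn_id=12: amount >= 755 → 380
txn_id=13: ELSE → 56
txn_id=14: amount >= 755 → 420
txn_id=15: amount >= 621 OR risk > 44 → 159
txn_id=16: amount >= 3611 AND type IN ('debit', 'fee') → 58
txn_id=17: amount >= 3611 AND type IN ('debit', 'fee') → 52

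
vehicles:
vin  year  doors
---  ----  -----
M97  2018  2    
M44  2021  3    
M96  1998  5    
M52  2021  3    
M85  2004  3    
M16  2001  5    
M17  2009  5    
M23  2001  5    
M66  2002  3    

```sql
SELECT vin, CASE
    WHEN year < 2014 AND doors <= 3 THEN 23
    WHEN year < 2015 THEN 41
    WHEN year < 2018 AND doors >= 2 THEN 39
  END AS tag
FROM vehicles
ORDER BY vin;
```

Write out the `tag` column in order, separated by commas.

vin=M16: year < 2015 → 41
vin=M17: year < 2015 → 41
vin=M23: year < 2015 → 41
vin=M44: (no match → NULL) → NULL
vin=M52: (no match → NULL) → NULL
vin=M66: year < 2014 AND doors <= 3 → 23
vin=M85: year < 2014 AND doors <= 3 → 23
vin=M96: year < 2015 → 41
vin=M97: (no match → NULL) → NULL

41, 41, 41, NULL, NULL, 23, 23, 41, NULL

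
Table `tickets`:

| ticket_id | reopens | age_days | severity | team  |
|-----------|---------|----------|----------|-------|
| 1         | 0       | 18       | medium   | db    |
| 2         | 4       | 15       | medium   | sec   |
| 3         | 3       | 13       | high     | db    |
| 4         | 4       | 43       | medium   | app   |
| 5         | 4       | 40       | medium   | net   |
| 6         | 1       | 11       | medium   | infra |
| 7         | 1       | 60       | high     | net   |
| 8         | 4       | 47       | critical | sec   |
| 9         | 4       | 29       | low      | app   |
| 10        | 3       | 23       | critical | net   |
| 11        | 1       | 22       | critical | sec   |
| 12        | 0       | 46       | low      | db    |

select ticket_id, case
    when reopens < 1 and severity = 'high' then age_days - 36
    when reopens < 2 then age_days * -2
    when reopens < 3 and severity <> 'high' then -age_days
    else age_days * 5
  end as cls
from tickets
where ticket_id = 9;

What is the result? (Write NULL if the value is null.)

ticket_id = 9: reopens=4, age_days=29, severity=low, team=app.
reopens < 1 and severity = 'high' → false
reopens < 2 → false
reopens < 3 and severity <> 'high' → false
No prior WHEN matched → ELSE → 145

145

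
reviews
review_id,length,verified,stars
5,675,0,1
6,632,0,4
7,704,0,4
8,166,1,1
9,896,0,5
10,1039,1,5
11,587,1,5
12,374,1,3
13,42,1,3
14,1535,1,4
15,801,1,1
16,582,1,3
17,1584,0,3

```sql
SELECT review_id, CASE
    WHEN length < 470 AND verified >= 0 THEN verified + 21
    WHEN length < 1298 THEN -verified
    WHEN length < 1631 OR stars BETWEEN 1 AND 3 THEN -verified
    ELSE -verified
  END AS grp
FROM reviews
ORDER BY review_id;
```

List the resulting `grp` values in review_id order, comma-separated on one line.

review_id=5: length < 1298 → 0
review_id=6: length < 1298 → 0
review_id=7: length < 1298 → 0
review_id=8: length < 470 AND verified >= 0 → 22
review_id=9: length < 1298 → 0
review_id=10: length < 1298 → -1
review_id=11: length < 1298 → -1
review_id=12: length < 470 AND verified >= 0 → 22
review_id=13: length < 470 AND verified >= 0 → 22
review_id=14: length < 1631 OR stars BETWEEN 1 AND 3 → -1
review_id=15: length < 1298 → -1
review_id=16: length < 1298 → -1
review_id=17: length < 1631 OR stars BETWEEN 1 AND 3 → 0

0, 0, 0, 22, 0, -1, -1, 22, 22, -1, -1, -1, 0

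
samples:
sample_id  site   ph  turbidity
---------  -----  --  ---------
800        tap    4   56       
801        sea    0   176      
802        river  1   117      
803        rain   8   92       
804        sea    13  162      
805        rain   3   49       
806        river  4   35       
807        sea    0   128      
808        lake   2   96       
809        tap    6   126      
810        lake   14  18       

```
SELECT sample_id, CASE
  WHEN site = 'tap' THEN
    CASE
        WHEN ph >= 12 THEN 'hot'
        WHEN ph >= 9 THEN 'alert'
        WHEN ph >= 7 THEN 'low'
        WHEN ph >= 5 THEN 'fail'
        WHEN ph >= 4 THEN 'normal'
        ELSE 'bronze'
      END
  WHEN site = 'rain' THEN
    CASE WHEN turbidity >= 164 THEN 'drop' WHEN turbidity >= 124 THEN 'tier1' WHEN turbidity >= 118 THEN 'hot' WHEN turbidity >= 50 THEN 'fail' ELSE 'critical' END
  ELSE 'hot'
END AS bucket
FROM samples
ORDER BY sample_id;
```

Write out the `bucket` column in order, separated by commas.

normal, hot, hot, fail, hot, critical, hot, hot, hot, fail, hot

sample_id=800: site='tap' → inner[ph >= 4] → normal
sample_id=801: site='sea' → outer ELSE → hot
sample_id=802: site='river' → outer ELSE → hot
sample_id=803: site='rain' → inner[turbidity >= 50] → fail
sample_id=804: site='sea' → outer ELSE → hot
sample_id=805: site='rain' → inner[ELSE] → critical
sample_id=806: site='river' → outer ELSE → hot
sample_id=807: site='sea' → outer ELSE → hot
sample_id=808: site='lake' → outer ELSE → hot
sample_id=809: site='tap' → inner[ph >= 5] → fail
sample_id=810: site='lake' → outer ELSE → hot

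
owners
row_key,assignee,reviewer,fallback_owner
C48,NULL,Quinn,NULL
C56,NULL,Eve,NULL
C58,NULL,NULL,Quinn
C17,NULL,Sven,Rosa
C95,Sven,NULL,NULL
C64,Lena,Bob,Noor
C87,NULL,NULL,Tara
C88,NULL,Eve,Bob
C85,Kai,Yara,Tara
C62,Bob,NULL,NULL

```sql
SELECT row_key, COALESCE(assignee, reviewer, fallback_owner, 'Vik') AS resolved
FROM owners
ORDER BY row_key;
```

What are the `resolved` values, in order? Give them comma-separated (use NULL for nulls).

Sven, Quinn, Eve, Quinn, Bob, Lena, Kai, Tara, Eve, Sven

row_key=C17: assignee=NULL, reviewer=Sven → Sven
row_key=C48: assignee=NULL, reviewer=Quinn → Quinn
row_key=C56: assignee=NULL, reviewer=Eve → Eve
row_key=C58: assignee=NULL, reviewer=NULL, fallback_owner=Quinn → Quinn
row_key=C62: assignee=Bob → Bob
row_key=C64: assignee=Lena → Lena
row_key=C85: assignee=Kai → Kai
row_key=C87: assignee=NULL, reviewer=NULL, fallback_owner=Tara → Tara
row_key=C88: assignee=NULL, reviewer=Eve → Eve
row_key=C95: assignee=Sven → Sven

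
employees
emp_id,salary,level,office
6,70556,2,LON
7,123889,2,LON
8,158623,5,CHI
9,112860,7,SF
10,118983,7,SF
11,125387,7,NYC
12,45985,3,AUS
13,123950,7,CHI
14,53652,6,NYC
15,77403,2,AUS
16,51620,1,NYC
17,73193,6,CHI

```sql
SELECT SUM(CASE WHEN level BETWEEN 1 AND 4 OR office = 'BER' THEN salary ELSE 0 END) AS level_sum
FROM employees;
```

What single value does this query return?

369453

emp_id=6: ✓ → 70556
emp_id=7: ✓ → 123889
emp_id=8: ✗
emp_id=9: ✗
emp_id=10: ✗
emp_id=11: ✗
emp_id=12: ✓ → 45985
emp_id=13: ✗
emp_id=14: ✗
emp_id=15: ✓ → 77403
emp_id=16: ✓ → 51620
emp_id=17: ✗
level_sum = 70556 + 123889 + 45985 + 77403 + 51620 = 369453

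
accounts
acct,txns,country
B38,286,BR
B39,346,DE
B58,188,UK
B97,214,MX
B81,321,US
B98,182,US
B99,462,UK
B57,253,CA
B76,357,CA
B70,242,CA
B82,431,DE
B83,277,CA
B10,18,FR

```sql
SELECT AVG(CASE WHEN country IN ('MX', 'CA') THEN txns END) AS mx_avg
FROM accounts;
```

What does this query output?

acct=B38: ✗
acct=B39: ✗
acct=B58: ✗
acct=B97: ✓ → 214
acct=B81: ✗
acct=B98: ✗
acct=B99: ✗
acct=B57: ✓ → 253
acct=B76: ✓ → 357
acct=B70: ✓ → 242
acct=B82: ✗
acct=B83: ✓ → 277
acct=B10: ✗
mx_avg = (214 + 253 + 357 + 242 + 277) / 5 = 268.6

268.6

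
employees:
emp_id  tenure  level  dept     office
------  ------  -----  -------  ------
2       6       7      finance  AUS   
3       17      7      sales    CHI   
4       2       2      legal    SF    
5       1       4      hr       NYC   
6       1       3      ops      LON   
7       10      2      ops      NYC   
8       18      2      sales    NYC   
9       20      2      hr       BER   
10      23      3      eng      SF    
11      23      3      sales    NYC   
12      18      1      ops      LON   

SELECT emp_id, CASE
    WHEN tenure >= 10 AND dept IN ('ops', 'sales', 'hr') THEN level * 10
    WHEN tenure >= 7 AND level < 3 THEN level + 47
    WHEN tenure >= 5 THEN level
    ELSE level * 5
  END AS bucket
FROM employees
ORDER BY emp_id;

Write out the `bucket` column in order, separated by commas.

7, 70, 10, 20, 15, 20, 20, 20, 3, 30, 10

emp_id=2: tenure >= 5 → 7
emp_id=3: tenure >= 10 AND dept IN ('ops', 'sales', 'hr') → 70
emp_id=4: ELSE → 10
emp_id=5: ELSE → 20
emp_id=6: ELSE → 15
emp_id=7: tenure >= 10 AND dept IN ('ops', 'sales', 'hr') → 20
emp_id=8: tenure >= 10 AND dept IN ('ops', 'sales', 'hr') → 20
emp_id=9: tenure >= 10 AND dept IN ('ops', 'sales', 'hr') → 20
emp_id=10: tenure >= 5 → 3
emp_id=11: tenure >= 10 AND dept IN ('ops', 'sales', 'hr') → 30
emp_id=12: tenure >= 10 AND dept IN ('ops', 'sales', 'hr') → 10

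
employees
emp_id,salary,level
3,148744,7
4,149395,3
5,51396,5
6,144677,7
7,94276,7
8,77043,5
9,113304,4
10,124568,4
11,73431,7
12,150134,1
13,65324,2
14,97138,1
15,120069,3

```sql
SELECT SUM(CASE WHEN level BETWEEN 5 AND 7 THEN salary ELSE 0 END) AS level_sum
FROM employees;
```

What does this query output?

emp_id=3: ✓ → 148744
emp_id=4: ✗
emp_id=5: ✓ → 51396
emp_id=6: ✓ → 144677
emp_id=7: ✓ → 94276
emp_id=8: ✓ → 77043
emp_id=9: ✗
emp_id=10: ✗
emp_id=11: ✓ → 73431
emp_id=12: ✗
emp_id=13: ✗
emp_id=14: ✗
emp_id=15: ✗
level_sum = 148744 + 51396 + 144677 + 94276 + 77043 + 73431 = 589567

589567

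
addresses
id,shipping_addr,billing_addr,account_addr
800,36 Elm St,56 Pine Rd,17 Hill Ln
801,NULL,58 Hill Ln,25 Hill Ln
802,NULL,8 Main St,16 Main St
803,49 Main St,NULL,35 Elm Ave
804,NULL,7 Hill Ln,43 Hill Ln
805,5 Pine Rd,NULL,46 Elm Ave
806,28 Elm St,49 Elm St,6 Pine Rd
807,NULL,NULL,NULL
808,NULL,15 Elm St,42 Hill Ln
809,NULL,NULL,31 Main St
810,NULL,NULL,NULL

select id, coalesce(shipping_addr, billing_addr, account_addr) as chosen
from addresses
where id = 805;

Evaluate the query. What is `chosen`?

id = 805: shipping_addr=5 Pine Rd, billing_addr=NULL, account_addr=46 Elm Ave.
shipping_addr=5 Pine Rd → 5 Pine Rd

5 Pine Rd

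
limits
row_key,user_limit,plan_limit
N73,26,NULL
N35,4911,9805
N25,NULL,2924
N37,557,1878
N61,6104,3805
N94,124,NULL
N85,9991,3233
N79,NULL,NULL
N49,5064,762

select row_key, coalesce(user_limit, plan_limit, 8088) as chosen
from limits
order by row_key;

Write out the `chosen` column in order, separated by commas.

2924, 4911, 557, 5064, 6104, 26, 8088, 9991, 124

row_key=N25: user_limit=NULL, plan_limit=2924 → 2924
row_key=N35: user_limit=4911 → 4911
row_key=N37: user_limit=557 → 557
row_key=N49: user_limit=5064 → 5064
row_key=N61: user_limit=6104 → 6104
row_key=N73: user_limit=26 → 26
row_key=N79: user_limit=NULL, plan_limit=NULL, → literal 8088 → 8088
row_key=N85: user_limit=9991 → 9991
row_key=N94: user_limit=124 → 124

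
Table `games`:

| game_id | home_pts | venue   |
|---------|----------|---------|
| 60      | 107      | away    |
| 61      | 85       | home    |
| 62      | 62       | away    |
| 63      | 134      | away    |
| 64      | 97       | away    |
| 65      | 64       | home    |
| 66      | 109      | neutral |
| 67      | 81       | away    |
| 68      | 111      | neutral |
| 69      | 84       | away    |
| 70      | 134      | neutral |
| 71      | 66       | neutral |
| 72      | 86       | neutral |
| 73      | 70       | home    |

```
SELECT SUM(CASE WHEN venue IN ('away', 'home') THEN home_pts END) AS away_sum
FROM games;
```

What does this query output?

game_id=60: ✓ → 107
game_id=61: ✓ → 85
game_id=62: ✓ → 62
game_id=63: ✓ → 134
game_id=64: ✓ → 97
game_id=65: ✓ → 64
game_id=66: ✗
game_id=67: ✓ → 81
game_id=68: ✗
game_id=69: ✓ → 84
game_id=70: ✗
game_id=71: ✗
game_id=72: ✗
game_id=73: ✓ → 70
away_sum = 107 + 85 + 62 + 134 + 97 + 64 + 81 + 84 + 70 = 784

784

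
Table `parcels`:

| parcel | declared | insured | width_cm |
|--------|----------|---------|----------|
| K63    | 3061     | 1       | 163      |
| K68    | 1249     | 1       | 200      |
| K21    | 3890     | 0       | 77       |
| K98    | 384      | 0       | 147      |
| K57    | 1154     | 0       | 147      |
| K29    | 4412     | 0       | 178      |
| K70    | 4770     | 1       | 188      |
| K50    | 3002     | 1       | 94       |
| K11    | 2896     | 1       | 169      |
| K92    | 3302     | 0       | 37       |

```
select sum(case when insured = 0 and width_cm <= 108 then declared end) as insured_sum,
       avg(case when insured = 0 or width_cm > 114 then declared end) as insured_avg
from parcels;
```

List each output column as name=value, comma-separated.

insured_sum=7192, insured_avg=2790.8888888889

[insured_sum: insured = 0 and width_cm <= 108]
parcel=K63: ✗
parcel=K68: ✗
parcel=K21: ✓ → 3890
parcel=K98: ✗
parcel=K57: ✗
parcel=K29: ✗
parcel=K70: ✗
parcel=K50: ✗
parcel=K11: ✗
parcel=K92: ✓ → 3302
insured_sum = 3890 + 3302 = 7192
—
[insured_avg: insured = 0 or width_cm > 114]
parcel=K63: ✓ → 3061
parcel=K68: ✓ → 1249
parcel=K21: ✓ → 3890
parcel=K98: ✓ → 384
parcel=K57: ✓ → 1154
parcel=K29: ✓ → 4412
parcel=K70: ✓ → 4770
parcel=K50: ✗
parcel=K11: ✓ → 2896
parcel=K92: ✓ → 3302
insured_avg = (3061 + 1249 + 3890 + 384 + 1154 + 4412 + 4770 + 2896 + 3302) / 9 = 2790.8888888889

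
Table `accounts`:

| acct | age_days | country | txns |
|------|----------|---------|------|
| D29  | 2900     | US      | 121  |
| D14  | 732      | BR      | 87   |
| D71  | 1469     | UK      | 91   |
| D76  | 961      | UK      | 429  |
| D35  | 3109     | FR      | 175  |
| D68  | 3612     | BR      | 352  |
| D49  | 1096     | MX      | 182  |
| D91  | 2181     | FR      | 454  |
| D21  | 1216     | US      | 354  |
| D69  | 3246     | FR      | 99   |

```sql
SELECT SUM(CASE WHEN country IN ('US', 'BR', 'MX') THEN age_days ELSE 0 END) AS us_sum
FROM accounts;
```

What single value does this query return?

9556

acct=D29: ✓ → 2900
acct=D14: ✓ → 732
acct=D71: ✗
acct=D76: ✗
acct=D35: ✗
acct=D68: ✓ → 3612
acct=D49: ✓ → 1096
acct=D91: ✗
acct=D21: ✓ → 1216
acct=D69: ✗
us_sum = 2900 + 732 + 3612 + 1096 + 1216 = 9556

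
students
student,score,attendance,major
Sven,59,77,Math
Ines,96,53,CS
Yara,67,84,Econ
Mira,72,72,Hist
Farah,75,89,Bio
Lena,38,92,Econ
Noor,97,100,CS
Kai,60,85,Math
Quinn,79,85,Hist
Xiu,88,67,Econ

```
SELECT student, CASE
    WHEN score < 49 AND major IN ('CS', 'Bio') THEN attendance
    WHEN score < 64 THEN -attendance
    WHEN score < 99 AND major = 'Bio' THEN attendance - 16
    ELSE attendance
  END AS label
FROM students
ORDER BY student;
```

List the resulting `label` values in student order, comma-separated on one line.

student=Farah: score < 99 AND major = 'Bio' → 73
student=Ines: ELSE → 53
student=Kai: score < 64 → -85
student=Lena: score < 64 → -92
student=Mira: ELSE → 72
student=Noor: ELSE → 100
student=Quinn: ELSE → 85
student=Sven: score < 64 → -77
student=Xiu: ELSE → 67
student=Yara: ELSE → 84

73, 53, -85, -92, 72, 100, 85, -77, 67, 84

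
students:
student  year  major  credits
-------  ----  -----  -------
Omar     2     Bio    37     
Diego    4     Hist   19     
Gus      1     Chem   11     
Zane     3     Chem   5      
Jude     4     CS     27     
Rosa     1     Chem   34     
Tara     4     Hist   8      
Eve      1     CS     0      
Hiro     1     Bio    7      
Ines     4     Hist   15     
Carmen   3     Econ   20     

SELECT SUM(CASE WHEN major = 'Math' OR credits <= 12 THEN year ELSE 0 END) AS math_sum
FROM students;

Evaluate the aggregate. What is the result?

10

student=Omar: ✗
student=Diego: ✗
student=Gus: ✓ → 1
student=Zane: ✓ → 3
student=Jude: ✗
student=Rosa: ✗
student=Tara: ✓ → 4
student=Eve: ✓ → 1
student=Hiro: ✓ → 1
student=Ines: ✗
student=Carmen: ✗
math_sum = 1 + 3 + 4 + 1 + 1 = 10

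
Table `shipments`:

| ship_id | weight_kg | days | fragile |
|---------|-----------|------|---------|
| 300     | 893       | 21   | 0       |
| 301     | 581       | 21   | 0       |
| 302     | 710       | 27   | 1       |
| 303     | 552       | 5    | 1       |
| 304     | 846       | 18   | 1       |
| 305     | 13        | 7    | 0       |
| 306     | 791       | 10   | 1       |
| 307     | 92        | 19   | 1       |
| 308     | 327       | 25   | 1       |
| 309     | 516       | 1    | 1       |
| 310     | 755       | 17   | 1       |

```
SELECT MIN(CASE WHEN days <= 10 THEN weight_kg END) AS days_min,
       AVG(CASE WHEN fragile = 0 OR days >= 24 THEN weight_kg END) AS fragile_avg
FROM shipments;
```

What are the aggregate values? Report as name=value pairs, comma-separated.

days_min=13, fragile_avg=504.8

[days_min: days <= 10]
ship_id=300: ✗
ship_id=301: ✗
ship_id=302: ✗
ship_id=303: ✓ → 552
ship_id=304: ✗
ship_id=305: ✓ → 13
ship_id=306: ✓ → 791
ship_id=307: ✗
ship_id=308: ✗
ship_id=309: ✓ → 516
ship_id=310: ✗
days_min = MIN(552, 13, 791, 516) = 13
—
[fragile_avg: fragile = 0 OR days >= 24]
ship_id=300: ✓ → 893
ship_id=301: ✓ → 581
ship_id=302: ✓ → 710
ship_id=303: ✗
ship_id=304: ✗
ship_id=305: ✓ → 13
ship_id=306: ✗
ship_id=307: ✗
ship_id=308: ✓ → 327
ship_id=309: ✗
ship_id=310: ✗
fragile_avg = (893 + 581 + 710 + 13 + 327) / 5 = 504.8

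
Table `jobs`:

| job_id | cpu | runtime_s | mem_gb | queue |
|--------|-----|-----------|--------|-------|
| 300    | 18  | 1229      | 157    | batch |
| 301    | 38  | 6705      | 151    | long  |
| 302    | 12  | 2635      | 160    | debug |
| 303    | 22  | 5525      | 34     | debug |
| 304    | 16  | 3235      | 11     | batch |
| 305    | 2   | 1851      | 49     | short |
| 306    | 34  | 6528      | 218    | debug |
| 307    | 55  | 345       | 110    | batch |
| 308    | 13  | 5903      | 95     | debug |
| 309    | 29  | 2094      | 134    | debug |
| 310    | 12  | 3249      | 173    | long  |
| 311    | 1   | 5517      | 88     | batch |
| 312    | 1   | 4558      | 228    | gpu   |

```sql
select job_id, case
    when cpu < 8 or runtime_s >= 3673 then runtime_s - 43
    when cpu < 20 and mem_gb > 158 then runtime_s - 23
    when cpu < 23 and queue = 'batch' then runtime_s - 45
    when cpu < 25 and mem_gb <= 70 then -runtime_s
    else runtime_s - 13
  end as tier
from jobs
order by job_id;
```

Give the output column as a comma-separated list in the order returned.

1184, 6662, 2612, 5482, 3190, 1808, 6485, 332, 5860, 2081, 3226, 5474, 4515

job_id=300: cpu < 23 and queue = 'batch' → 1184
job_id=301: cpu < 8 or runtime_s >= 3673 → 6662
job_id=302: cpu < 20 and mem_gb > 158 → 2612
job_id=303: cpu < 8 or runtime_s >= 3673 → 5482
job_id=304: cpu < 23 and queue = 'batch' → 3190
job_id=305: cpu < 8 or runtime_s >= 3673 → 1808
job_id=306: cpu < 8 or runtime_s >= 3673 → 6485
job_id=307: ELSE → 332
job_id=308: cpu < 8 or runtime_s >= 3673 → 5860
job_id=309: ELSE → 2081
job_id=310: cpu < 20 and mem_gb > 158 → 3226
job_id=311: cpu < 8 or runtime_s >= 3673 → 5474
job_id=312: cpu < 8 or runtime_s >= 3673 → 4515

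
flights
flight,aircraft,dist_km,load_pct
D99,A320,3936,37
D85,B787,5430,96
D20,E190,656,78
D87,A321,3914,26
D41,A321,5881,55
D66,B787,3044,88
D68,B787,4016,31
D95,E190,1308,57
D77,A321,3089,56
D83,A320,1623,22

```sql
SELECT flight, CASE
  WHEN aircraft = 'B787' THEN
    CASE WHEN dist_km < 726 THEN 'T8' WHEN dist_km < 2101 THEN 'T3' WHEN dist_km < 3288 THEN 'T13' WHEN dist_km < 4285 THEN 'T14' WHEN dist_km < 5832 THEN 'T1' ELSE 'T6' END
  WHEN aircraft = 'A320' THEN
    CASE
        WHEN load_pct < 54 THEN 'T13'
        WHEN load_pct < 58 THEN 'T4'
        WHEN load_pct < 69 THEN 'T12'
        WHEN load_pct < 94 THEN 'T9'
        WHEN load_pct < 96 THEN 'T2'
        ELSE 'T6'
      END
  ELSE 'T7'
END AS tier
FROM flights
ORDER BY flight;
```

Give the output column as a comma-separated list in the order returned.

T7, T7, T13, T14, T7, T13, T1, T7, T7, T13

flight=D20: aircraft='E190' → outer ELSE → T7
flight=D41: aircraft='A321' → outer ELSE → T7
flight=D66: aircraft='B787' → inner[dist_km < 3288] → T13
flight=D68: aircraft='B787' → inner[dist_km < 4285] → T14
flight=D77: aircraft='A321' → outer ELSE → T7
flight=D83: aircraft='A320' → inner[load_pct < 54] → T13
flight=D85: aircraft='B787' → inner[dist_km < 5832] → T1
flight=D87: aircraft='A321' → outer ELSE → T7
flight=D95: aircraft='E190' → outer ELSE → T7
flight=D99: aircraft='A320' → inner[load_pct < 54] → T13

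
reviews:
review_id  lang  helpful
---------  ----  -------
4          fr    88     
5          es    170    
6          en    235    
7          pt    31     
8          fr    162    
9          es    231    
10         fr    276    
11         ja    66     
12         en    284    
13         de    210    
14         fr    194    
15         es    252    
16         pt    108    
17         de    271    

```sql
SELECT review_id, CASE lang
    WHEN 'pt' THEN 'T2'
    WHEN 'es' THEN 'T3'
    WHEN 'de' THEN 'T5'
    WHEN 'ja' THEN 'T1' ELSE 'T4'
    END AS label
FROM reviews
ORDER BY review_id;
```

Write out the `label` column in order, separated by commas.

review_id=4: ELSE → T4
review_id=5: lang='es' → T3
review_id=6: ELSE → T4
review_id=7: lang='pt' → T2
review_id=8: ELSE → T4
review_id=9: lang='es' → T3
review_id=10: ELSE → T4
review_id=11: lang='ja' → T1
review_id=12: ELSE → T4
review_id=13: lang='de' → T5
review_id=14: ELSE → T4
review_id=15: lang='es' → T3
review_id=16: lang='pt' → T2
review_id=17: lang='de' → T5

T4, T3, T4, T2, T4, T3, T4, T1, T4, T5, T4, T3, T2, T5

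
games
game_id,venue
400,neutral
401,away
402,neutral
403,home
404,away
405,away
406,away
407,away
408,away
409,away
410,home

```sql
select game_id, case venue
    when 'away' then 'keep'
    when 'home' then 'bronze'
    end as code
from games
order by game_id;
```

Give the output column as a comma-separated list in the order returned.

NULL, keep, NULL, bronze, keep, keep, keep, keep, keep, keep, bronze

game_id=400: (no match → NULL) → NULL
game_id=401: venue='away' → keep
game_id=402: (no match → NULL) → NULL
game_id=403: venue='home' → bronze
game_id=404: venue='away' → keep
game_id=405: venue='away' → keep
game_id=406: venue='away' → keep
game_id=407: venue='away' → keep
game_id=408: venue='away' → keep
game_id=409: venue='away' → keep
game_id=410: venue='home' → bronze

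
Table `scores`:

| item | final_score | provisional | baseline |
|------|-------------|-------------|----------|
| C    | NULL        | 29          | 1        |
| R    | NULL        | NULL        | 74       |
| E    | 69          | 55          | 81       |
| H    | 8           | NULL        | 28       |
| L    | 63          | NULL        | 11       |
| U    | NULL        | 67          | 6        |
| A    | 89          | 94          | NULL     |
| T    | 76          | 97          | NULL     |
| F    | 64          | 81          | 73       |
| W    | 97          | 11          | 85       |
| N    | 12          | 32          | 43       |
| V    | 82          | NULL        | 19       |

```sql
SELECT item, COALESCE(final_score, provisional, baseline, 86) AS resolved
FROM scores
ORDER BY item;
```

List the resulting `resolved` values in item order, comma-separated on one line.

89, 29, 69, 64, 8, 63, 12, 74, 76, 67, 82, 97

item=A: final_score=89 → 89
item=C: final_score=NULL, provisional=29 → 29
item=E: final_score=69 → 69
item=F: final_score=64 → 64
item=H: final_score=8 → 8
item=L: final_score=63 → 63
item=N: final_score=12 → 12
item=R: final_score=NULL, provisional=NULL, baseline=74 → 74
item=T: final_score=76 → 76
item=U: final_score=NULL, provisional=67 → 67
item=V: final_score=82 → 82
item=W: final_score=97 → 97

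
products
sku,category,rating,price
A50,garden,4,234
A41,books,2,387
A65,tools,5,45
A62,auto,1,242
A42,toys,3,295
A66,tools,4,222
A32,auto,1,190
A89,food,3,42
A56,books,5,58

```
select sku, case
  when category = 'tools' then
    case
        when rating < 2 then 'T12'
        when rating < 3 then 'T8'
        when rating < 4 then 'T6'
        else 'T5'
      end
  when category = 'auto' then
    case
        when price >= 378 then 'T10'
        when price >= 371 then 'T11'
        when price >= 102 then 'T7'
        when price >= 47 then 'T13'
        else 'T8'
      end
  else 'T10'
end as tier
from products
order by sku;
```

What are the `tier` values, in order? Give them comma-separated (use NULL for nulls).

sku=A32: category='auto' → inner[price >= 102] → T7
sku=A41: category='books' → outer ELSE → T10
sku=A42: category='toys' → outer ELSE → T10
sku=A50: category='garden' → outer ELSE → T10
sku=A56: category='books' → outer ELSE → T10
sku=A62: category='auto' → inner[price >= 102] → T7
sku=A65: category='tools' → inner[ELSE] → T5
sku=A66: category='tools' → inner[ELSE] → T5
sku=A89: category='food' → outer ELSE → T10

T7, T10, T10, T10, T10, T7, T5, T5, T10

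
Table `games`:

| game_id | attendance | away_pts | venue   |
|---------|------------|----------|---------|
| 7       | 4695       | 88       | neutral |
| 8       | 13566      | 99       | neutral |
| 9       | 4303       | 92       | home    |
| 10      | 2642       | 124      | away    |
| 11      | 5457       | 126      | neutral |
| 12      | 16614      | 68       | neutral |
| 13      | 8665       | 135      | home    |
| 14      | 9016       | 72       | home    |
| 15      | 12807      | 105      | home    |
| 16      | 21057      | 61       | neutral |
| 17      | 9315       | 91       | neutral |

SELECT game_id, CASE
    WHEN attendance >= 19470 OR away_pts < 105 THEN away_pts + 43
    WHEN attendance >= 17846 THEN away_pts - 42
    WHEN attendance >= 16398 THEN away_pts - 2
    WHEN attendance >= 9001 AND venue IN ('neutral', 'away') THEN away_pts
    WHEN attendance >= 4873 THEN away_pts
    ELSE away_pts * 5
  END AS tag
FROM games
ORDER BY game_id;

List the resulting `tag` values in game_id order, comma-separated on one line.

game_id=7: attendance >= 19470 OR away_pts < 105 → 131
game_id=8: attendance >= 19470 OR away_pts < 105 → 142
game_id=9: attendance >= 19470 OR away_pts < 105 → 135
game_id=10: ELSE → 620
game_id=11: attendance >= 4873 → 126
game_id=12: attendance >= 19470 OR away_pts < 105 → 111
game_id=13: attendance >= 4873 → 135
game_id=14: attendance >= 19470 OR away_pts < 105 → 115
game_id=15: attendance >= 4873 → 105
game_id=16: attendance >= 19470 OR away_pts < 105 → 104
game_id=17: attendance >= 19470 OR away_pts < 105 → 134

131, 142, 135, 620, 126, 111, 135, 115, 105, 104, 134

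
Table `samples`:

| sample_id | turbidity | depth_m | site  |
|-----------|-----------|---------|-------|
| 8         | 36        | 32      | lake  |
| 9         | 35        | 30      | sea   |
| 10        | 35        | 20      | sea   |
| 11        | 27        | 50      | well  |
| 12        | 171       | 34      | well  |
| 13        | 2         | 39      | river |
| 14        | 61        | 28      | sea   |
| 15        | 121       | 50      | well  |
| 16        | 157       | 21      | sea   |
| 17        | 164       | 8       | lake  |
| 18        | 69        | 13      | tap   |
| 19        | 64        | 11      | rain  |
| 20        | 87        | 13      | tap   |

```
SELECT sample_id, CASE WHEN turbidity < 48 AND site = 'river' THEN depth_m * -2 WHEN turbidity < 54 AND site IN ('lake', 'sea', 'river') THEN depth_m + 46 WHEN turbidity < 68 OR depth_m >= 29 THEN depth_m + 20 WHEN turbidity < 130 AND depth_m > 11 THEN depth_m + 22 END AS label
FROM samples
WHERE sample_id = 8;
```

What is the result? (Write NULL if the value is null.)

78

sample_id = 8: turbidity=36, depth_m=32, site=lake.
turbidity < 48 AND site = 'river' → false
turbidity < 54 AND site IN ('lake', 'sea', 'river') → true → 78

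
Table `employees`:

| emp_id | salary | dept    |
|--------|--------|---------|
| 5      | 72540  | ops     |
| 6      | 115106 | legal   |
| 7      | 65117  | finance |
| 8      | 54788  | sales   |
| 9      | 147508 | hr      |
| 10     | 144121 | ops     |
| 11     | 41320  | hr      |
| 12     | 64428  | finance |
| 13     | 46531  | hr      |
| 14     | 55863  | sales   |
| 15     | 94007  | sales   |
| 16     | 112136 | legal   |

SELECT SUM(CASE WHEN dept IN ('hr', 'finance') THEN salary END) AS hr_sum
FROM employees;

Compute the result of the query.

emp_id=5: ✗
emp_id=6: ✗
emp_id=7: ✓ → 65117
emp_id=8: ✗
emp_id=9: ✓ → 147508
emp_id=10: ✗
emp_id=11: ✓ → 41320
emp_id=12: ✓ → 64428
emp_id=13: ✓ → 46531
emp_id=14: ✗
emp_id=15: ✗
emp_id=16: ✗
hr_sum = 65117 + 147508 + 41320 + 64428 + 46531 = 364904

364904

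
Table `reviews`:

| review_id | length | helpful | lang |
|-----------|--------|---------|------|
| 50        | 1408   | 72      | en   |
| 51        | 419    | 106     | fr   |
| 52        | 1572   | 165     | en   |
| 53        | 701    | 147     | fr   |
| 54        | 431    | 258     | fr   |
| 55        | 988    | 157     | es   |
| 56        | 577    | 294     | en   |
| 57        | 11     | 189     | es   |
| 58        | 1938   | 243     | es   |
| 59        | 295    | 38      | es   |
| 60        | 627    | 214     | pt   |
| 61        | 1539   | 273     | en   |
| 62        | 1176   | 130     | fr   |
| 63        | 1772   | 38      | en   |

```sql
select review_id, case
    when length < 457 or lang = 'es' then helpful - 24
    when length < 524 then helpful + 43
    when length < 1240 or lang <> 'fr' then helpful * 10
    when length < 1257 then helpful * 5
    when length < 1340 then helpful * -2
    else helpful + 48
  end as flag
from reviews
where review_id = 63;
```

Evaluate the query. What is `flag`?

380

review_id = 63: length=1772, helpful=38, lang=en.
length < 457 or lang = 'es' → false
length < 524 → false
length < 1240 or lang <> 'fr' → true → 380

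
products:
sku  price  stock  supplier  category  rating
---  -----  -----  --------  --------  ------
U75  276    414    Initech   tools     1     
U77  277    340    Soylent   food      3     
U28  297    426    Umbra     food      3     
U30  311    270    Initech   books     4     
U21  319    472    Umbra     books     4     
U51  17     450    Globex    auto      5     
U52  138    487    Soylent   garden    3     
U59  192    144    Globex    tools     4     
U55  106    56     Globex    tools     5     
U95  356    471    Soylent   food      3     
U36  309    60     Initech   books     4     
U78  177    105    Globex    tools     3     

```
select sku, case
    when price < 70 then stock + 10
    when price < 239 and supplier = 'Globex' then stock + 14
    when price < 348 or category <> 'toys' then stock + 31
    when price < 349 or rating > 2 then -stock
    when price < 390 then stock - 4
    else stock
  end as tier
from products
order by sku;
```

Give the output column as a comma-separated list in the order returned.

sku=U21: price < 348 or category <> 'toys' → 503
sku=U28: price < 348 or category <> 'toys' → 457
sku=U30: price < 348 or category <> 'toys' → 301
sku=U36: price < 348 or category <> 'toys' → 91
sku=U51: price < 70 → 460
sku=U52: price < 348 or category <> 'toys' → 518
sku=U55: price < 239 and supplier = 'Globex' → 70
sku=U59: price < 239 and supplier = 'Globex' → 158
sku=U75: price < 348 or category <> 'toys' → 445
sku=U77: price < 348 or category <> 'toys' → 371
sku=U78: price < 239 and supplier = 'Globex' → 119
sku=U95: price < 348 or category <> 'toys' → 502

503, 457, 301, 91, 460, 518, 70, 158, 445, 371, 119, 502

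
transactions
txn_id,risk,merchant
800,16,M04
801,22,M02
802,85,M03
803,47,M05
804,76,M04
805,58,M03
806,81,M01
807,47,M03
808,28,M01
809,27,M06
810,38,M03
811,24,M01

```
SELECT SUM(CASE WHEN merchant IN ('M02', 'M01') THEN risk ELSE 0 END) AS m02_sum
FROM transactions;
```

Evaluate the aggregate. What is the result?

txn_id=800: ✗
txn_id=801: ✓ → 22
txn_id=802: ✗
txn_id=803: ✗
txn_id=804: ✗
txn_id=805: ✗
txn_id=806: ✓ → 81
txn_id=807: ✗
txn_id=808: ✓ → 28
txn_id=809: ✗
txn_id=810: ✗
txn_id=811: ✓ → 24
m02_sum = 22 + 81 + 28 + 24 = 155

155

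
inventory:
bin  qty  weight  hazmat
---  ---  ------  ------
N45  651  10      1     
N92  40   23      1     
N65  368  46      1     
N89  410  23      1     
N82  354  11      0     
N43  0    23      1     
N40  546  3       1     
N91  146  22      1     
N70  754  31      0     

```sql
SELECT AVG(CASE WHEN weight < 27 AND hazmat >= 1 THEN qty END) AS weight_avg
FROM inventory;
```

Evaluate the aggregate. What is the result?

298.8333333333

bin=N45: ✓ → 651
bin=N92: ✓ → 40
bin=N65: ✗
bin=N89: ✓ → 410
bin=N82: ✗
bin=N43: ✓ → 0
bin=N40: ✓ → 546
bin=N91: ✓ → 146
bin=N70: ✗
weight_avg = (651 + 40 + 410 + 0 + 546 + 146) / 6 = 298.8333333333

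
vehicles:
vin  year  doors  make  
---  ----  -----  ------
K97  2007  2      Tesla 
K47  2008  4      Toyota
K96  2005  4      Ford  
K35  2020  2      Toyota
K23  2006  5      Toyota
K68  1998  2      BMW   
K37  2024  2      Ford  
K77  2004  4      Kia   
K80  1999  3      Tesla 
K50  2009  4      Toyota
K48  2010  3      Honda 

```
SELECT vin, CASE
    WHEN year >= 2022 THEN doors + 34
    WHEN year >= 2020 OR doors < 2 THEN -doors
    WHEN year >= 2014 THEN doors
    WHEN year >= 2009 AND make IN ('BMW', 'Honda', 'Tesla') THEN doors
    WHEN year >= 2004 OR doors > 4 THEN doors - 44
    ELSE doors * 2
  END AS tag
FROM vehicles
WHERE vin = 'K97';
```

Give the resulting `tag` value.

vin = K97: year=2007, doors=2, make=Tesla.
year >= 2022 → false
year >= 2020 OR doors < 2 → false
year >= 2014 → false
year >= 2009 AND make IN ('BMW', 'Honda', 'Tesla') → false
year >= 2004 OR doors > 4 → true → -42

-42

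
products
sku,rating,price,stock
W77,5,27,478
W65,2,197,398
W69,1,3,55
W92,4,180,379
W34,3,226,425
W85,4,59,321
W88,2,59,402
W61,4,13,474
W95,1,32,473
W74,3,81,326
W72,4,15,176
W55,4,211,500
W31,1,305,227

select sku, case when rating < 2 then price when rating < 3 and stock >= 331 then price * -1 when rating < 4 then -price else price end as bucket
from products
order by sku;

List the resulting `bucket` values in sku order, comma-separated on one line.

sku=W31: rating < 2 → 305
sku=W34: rating < 4 → -226
sku=W55: ELSE → 211
sku=W61: ELSE → 13
sku=W65: rating < 3 and stock >= 331 → -197
sku=W69: rating < 2 → 3
sku=W72: ELSE → 15
sku=W74: rating < 4 → -81
sku=W77: ELSE → 27
sku=W85: ELSE → 59
sku=W88: rating < 3 and stock >= 331 → -59
sku=W92: ELSE → 180
sku=W95: rating < 2 → 32

305, -226, 211, 13, -197, 3, 15, -81, 27, 59, -59, 180, 32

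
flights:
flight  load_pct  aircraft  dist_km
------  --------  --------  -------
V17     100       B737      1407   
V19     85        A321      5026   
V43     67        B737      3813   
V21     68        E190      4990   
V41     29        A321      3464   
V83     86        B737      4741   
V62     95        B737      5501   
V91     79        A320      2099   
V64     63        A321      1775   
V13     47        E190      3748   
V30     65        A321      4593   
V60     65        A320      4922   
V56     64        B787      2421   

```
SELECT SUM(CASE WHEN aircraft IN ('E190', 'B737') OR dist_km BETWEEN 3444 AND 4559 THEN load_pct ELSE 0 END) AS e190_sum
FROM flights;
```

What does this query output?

492

flight=V17: ✓ → 100
flight=V19: ✗
flight=V43: ✓ → 67
flight=V21: ✓ → 68
flight=V41: ✓ → 29
flight=V83: ✓ → 86
flight=V62: ✓ → 95
flight=V91: ✗
flight=V64: ✗
flight=V13: ✓ → 47
flight=V30: ✗
flight=V60: ✗
flight=V56: ✗
e190_sum = 100 + 67 + 68 + 29 + 86 + 95 + 47 = 492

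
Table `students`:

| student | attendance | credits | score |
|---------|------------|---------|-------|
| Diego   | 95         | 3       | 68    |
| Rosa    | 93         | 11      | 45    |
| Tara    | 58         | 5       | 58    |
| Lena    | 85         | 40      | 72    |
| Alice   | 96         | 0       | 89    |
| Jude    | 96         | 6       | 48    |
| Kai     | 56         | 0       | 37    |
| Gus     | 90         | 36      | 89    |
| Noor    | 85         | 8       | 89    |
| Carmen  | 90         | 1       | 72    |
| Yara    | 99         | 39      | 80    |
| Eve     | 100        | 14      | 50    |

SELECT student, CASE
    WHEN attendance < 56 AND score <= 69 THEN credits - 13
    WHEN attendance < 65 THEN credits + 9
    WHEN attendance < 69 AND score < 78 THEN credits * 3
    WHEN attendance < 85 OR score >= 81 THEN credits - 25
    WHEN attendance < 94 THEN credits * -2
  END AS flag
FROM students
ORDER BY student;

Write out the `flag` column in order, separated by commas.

-25, -2, NULL, NULL, 11, NULL, 9, -80, -17, -22, 14, NULL

student=Alice: attendance < 85 OR score >= 81 → -25
student=Carmen: attendance < 94 → -2
student=Diego: (no match → NULL) → NULL
student=Eve: (no match → NULL) → NULL
student=Gus: attendance < 85 OR score >= 81 → 11
student=Jude: (no match → NULL) → NULL
student=Kai: attendance < 65 → 9
student=Lena: attendance < 94 → -80
student=Noor: attendance < 85 OR score >= 81 → -17
student=Rosa: attendance < 94 → -22
student=Tara: attendance < 65 → 14
student=Yara: (no match → NULL) → NULL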